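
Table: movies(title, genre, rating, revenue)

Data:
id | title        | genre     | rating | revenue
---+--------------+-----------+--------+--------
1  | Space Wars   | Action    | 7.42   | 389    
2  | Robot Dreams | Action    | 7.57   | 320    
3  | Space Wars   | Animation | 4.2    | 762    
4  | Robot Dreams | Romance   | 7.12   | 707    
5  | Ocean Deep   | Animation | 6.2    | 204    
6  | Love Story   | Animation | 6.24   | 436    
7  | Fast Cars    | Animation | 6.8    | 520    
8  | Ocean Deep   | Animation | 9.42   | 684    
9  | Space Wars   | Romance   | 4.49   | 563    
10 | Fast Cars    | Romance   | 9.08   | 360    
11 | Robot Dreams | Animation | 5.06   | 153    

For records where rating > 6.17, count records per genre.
SELECT genre, COUNT(*)
FROM movies
WHERE rating > 6.17
GROUP BY genre

Note: WHERE filters rows before grouping.

Result:
  Action: 2
  Animation: 4
  Romance: 2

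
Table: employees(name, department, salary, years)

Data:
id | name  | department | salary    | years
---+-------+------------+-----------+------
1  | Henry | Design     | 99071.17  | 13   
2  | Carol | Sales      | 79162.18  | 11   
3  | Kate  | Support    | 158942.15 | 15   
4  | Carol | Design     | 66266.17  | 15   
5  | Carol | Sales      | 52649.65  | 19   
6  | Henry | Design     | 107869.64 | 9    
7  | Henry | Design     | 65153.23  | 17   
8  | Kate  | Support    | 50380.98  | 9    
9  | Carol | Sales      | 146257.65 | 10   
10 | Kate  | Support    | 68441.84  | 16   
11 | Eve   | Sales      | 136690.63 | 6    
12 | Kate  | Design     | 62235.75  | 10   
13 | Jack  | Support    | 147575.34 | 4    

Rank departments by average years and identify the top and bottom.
SELECT department, AVG(years)
FROM employees
GROUP BY department
ORDER BY AVG(years)

All groups:
  Support: 11.00
  Sales: 11.50
  Design: 12.80

Highest: Design (12.80)
Lowest: Support (11.00)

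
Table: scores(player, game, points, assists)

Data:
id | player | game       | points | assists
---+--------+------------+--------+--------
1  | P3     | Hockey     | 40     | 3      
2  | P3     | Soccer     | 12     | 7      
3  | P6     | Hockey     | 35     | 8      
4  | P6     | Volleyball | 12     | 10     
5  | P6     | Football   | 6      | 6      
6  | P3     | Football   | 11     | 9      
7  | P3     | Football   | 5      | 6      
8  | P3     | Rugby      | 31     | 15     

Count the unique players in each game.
SELECT game, COUNT(DISTINCT player)
FROM scores
GROUP BY game

Result:
  Football: 2 distinct
  Hockey: 2 distinct
  Rugby: 1 distinct
  Soccer: 1 distinct
  Volleyball: 1 distinct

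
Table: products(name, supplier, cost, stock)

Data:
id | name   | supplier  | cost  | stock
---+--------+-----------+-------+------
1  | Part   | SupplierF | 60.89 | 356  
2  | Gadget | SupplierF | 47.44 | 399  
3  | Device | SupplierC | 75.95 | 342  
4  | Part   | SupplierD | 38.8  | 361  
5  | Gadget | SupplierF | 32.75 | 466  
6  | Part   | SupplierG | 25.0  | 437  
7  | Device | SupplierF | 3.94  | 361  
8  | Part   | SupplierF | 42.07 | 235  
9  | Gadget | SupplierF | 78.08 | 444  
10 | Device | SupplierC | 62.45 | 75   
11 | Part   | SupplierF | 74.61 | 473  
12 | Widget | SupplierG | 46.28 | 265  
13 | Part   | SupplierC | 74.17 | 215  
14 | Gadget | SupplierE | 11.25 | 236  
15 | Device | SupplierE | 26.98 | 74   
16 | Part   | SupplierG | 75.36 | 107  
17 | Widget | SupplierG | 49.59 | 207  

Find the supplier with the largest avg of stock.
SELECT supplier, AVG(stock) as val
FROM products
GROUP BY supplier
ORDER BY val DESC
LIMIT 1

Result: SupplierF with avg(stock) = 390.57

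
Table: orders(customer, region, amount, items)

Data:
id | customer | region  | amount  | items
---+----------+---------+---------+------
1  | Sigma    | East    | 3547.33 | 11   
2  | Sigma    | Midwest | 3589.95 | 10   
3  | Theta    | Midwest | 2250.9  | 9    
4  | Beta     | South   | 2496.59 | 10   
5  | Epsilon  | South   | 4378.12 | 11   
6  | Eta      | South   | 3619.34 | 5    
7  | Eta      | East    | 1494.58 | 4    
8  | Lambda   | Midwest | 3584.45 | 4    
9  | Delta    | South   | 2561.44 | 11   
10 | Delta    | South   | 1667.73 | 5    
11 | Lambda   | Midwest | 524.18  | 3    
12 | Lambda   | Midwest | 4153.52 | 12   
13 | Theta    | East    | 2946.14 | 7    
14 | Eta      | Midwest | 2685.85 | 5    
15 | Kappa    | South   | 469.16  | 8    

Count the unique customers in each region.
SELECT region, COUNT(DISTINCT customer)
FROM orders
GROUP BY region

Result:
  East: 3 distinct
  Midwest: 4 distinct
  South: 5 distinct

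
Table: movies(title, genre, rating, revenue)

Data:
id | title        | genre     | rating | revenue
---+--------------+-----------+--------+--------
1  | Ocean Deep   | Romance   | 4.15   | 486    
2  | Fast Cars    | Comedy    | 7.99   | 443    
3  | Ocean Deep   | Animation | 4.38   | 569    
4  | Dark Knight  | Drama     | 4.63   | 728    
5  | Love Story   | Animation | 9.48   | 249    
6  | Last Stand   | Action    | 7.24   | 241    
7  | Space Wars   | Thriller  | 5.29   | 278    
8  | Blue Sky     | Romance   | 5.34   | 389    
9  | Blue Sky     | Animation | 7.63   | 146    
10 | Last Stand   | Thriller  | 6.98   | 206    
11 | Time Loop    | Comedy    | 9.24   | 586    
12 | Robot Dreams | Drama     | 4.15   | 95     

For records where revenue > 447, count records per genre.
SELECT genre, COUNT(*)
FROM movies
WHERE revenue > 447
GROUP BY genre

Note: WHERE filters rows before grouping.

Result:
  Animation: 1
  Comedy: 1
  Drama: 1
  Romance: 1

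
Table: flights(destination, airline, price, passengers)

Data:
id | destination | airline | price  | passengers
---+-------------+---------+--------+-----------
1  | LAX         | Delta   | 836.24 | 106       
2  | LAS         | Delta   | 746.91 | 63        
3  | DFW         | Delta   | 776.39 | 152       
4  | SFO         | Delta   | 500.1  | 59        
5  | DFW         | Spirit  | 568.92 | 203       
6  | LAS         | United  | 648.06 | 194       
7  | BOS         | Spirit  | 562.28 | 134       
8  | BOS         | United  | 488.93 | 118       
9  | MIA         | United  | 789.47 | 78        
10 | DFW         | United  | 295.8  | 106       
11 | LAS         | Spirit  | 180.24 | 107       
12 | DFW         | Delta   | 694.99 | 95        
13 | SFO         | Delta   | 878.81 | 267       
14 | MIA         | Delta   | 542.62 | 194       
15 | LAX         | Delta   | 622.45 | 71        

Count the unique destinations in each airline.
SELECT airline, COUNT(DISTINCT destination)
FROM flights
GROUP BY airline

Result:
  Delta: 5 distinct
  Spirit: 3 distinct
  United: 4 distinct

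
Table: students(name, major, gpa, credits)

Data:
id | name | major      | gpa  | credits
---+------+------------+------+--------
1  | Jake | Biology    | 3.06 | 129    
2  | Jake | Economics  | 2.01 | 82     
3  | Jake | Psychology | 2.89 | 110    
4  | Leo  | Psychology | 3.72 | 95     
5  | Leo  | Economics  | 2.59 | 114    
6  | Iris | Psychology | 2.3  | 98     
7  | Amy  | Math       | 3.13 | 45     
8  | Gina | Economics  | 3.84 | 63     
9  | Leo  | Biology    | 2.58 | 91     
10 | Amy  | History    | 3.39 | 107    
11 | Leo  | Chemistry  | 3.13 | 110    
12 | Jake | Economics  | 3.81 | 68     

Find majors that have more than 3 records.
SELECT major, COUNT(*) as cnt
FROM students
GROUP BY major
HAVING COUNT(*) > 3

Result:
  Economics: 4

Note: HAVING filters groups after aggregation, WHERE filters rows before.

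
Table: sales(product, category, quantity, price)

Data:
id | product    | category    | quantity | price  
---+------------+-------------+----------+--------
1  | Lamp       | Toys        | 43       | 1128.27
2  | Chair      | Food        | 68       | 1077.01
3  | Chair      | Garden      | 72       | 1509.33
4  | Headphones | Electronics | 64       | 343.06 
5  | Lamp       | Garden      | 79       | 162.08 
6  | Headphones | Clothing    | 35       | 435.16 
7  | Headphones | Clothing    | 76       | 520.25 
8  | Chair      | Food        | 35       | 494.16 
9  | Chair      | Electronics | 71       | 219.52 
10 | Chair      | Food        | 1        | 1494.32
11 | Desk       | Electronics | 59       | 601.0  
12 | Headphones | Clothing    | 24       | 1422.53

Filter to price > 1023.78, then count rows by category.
SELECT category, COUNT(*)
FROM sales
WHERE price > 1023.78
GROUP BY category

Note: WHERE filters rows before grouping.

Result:
  Clothing: 1
  Food: 2
  Garden: 1
  Toys: 1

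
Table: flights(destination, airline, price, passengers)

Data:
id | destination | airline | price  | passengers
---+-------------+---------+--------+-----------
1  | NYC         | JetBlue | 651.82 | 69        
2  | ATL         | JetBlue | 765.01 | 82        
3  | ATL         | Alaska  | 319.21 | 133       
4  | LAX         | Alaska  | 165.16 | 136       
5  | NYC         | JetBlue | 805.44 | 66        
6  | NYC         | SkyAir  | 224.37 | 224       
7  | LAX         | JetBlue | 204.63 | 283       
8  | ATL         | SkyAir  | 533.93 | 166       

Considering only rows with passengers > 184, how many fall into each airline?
SELECT airline, COUNT(*)
FROM flights
WHERE passengers > 184
GROUP BY airline

Note: WHERE filters rows before grouping.

Result:
  JetBlue: 1
  SkyAir: 1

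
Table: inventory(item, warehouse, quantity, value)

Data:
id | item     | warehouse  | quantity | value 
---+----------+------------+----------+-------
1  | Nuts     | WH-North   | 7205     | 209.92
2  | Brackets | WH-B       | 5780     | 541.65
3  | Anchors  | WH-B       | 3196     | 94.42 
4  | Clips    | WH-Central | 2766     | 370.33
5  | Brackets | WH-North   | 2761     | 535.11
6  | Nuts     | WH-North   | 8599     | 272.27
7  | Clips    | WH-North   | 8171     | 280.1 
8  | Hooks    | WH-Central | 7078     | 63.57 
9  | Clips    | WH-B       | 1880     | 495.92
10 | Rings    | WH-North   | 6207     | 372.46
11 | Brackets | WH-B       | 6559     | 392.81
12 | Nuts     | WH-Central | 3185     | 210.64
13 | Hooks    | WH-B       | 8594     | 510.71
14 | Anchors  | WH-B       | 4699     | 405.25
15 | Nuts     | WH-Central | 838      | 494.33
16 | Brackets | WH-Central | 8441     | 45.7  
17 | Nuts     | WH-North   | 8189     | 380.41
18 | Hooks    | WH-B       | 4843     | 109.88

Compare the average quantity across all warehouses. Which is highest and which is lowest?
SELECT warehouse, AVG(quantity)
FROM inventory
GROUP BY warehouse
ORDER BY AVG(quantity)

All groups:
  WH-Central: 4461.60
  WH-B: 5078.71
  WH-North: 6855.33

Highest: WH-North (6855.33)
Lowest: WH-Central (4461.60)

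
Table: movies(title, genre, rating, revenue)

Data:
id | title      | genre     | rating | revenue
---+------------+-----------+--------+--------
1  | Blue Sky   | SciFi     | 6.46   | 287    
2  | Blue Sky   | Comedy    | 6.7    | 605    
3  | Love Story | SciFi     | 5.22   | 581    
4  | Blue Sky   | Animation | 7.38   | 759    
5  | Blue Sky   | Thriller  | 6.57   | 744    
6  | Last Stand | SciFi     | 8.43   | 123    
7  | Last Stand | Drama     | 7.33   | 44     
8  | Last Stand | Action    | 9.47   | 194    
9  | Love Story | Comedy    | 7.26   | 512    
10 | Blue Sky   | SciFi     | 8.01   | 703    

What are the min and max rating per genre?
SELECT genre, MIN(rating), MAX(rating)
FROM movies
GROUP BY genre

Result:
  Action: min=9.47, max=9.47
  Animation: min=7.38, max=7.38
  Comedy: min=6.70, max=7.26
  Drama: min=7.33, max=7.33
  SciFi: min=5.22, max=8.43
  Thriller: min=6.57, max=6.57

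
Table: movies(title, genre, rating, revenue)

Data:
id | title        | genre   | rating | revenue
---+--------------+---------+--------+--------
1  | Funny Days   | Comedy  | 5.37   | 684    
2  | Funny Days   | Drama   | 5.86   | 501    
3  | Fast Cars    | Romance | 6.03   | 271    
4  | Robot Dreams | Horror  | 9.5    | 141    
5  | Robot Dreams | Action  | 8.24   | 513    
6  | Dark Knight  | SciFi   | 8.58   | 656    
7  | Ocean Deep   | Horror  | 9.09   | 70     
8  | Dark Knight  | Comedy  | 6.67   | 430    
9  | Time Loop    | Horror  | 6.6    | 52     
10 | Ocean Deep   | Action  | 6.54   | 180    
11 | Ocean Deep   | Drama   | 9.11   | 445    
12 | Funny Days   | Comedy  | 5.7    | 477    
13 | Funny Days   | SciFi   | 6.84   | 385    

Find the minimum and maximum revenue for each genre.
SELECT genre, MIN(revenue), MAX(revenue)
FROM movies
GROUP BY genre

Result:
  Action: min=180, max=513
  Comedy: min=430, max=684
  Drama: min=445, max=501
  Horror: min=52, max=141
  Romance: min=271, max=271
  SciFi: min=385, max=656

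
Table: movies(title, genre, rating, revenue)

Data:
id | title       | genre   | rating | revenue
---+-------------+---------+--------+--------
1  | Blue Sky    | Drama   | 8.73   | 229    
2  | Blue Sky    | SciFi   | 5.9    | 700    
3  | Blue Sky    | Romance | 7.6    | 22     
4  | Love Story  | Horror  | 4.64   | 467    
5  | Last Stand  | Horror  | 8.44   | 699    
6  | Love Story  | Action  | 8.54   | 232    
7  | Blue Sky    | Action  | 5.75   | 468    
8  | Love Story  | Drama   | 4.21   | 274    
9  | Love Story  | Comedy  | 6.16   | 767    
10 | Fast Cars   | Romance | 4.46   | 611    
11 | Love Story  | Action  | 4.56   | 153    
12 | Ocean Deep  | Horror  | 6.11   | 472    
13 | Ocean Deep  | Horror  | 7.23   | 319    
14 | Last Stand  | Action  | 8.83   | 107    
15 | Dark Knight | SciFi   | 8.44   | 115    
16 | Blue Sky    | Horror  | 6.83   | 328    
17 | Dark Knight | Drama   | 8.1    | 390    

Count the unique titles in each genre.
SELECT genre, COUNT(DISTINCT title)
FROM movies
GROUP BY genre

Result:
  Action: 3 distinct
  Comedy: 1 distinct
  Drama: 3 distinct
  Horror: 4 distinct
  Romance: 2 distinct
  SciFi: 2 distinct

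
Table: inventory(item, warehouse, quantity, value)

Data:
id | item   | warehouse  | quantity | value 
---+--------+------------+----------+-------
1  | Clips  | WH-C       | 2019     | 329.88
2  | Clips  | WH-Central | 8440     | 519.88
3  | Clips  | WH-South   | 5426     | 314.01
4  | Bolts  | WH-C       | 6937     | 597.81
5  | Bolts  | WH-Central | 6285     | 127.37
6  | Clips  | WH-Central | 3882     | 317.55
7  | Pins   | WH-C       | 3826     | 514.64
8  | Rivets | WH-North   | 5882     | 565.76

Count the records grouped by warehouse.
SELECT warehouse, COUNT(*) as count
FROM inventory
GROUP BY warehouse

Result:
  WH-C: 3
  WH-Central: 3
  WH-North: 1
  WH-South: 1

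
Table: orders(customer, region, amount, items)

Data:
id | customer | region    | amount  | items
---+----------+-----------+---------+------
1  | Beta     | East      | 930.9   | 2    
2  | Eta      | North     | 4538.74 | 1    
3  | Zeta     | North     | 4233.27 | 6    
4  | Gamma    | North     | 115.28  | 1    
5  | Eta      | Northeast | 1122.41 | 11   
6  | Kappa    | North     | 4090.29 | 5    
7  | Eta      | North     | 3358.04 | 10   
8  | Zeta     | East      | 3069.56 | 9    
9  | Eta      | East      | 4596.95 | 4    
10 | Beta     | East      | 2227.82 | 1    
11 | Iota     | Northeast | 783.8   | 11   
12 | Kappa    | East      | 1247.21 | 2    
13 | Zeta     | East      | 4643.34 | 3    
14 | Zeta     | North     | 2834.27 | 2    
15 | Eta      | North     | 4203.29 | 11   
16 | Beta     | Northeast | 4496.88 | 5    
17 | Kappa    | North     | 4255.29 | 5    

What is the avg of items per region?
SELECT region, AVG(items) as result
FROM orders
GROUP BY region

Result:
  East: 3.50
  North: 5.13
  Northeast: 9.00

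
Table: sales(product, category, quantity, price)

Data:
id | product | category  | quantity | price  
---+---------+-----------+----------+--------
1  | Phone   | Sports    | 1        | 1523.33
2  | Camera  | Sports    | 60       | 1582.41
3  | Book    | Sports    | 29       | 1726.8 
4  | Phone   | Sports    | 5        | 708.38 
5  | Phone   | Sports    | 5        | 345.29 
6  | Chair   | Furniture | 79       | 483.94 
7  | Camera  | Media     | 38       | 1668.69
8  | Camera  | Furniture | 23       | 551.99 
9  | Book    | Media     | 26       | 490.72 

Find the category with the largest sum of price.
SELECT category, SUM(price) as val
FROM sales
GROUP BY category
ORDER BY val DESC
LIMIT 1

Result: Sports with sum(price) = 5886.21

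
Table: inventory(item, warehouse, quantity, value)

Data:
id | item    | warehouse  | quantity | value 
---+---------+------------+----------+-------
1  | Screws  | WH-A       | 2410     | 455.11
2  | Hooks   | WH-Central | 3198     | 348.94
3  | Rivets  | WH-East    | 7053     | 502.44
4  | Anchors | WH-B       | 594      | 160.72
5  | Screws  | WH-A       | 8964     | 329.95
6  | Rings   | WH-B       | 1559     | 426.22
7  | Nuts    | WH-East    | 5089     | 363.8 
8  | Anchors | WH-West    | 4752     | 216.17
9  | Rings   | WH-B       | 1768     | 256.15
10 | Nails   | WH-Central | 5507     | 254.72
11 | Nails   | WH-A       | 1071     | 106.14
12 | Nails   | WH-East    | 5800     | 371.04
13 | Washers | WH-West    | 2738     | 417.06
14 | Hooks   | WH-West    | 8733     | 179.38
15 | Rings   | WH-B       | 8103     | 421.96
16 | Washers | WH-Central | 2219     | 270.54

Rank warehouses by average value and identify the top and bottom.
SELECT warehouse, AVG(value)
FROM inventory
GROUP BY warehouse
ORDER BY AVG(value)

All groups:
  WH-West: 270.87
  WH-Central: 291.40
  WH-A: 297.07
  WH-B: 316.26
  WH-East: 412.43

Highest: WH-East (412.43)
Lowest: WH-West (270.87)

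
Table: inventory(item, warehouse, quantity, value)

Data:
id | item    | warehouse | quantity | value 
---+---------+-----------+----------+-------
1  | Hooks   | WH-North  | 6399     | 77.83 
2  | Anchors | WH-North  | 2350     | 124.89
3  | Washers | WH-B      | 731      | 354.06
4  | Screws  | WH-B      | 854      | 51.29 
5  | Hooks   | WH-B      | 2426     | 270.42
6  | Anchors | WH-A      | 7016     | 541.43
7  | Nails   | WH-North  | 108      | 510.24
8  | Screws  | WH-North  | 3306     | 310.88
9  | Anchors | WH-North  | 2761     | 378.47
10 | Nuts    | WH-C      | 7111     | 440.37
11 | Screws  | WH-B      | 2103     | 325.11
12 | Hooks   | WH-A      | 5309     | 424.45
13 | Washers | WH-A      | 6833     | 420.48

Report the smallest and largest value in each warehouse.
SELECT warehouse, MIN(value), MAX(value)
FROM inventory
GROUP BY warehouse

Result:
  WH-A: min=420.48, max=541.43
  WH-B: min=51.29, max=354.06
  WH-C: min=440.37, max=440.37
  WH-North: min=77.83, max=510.24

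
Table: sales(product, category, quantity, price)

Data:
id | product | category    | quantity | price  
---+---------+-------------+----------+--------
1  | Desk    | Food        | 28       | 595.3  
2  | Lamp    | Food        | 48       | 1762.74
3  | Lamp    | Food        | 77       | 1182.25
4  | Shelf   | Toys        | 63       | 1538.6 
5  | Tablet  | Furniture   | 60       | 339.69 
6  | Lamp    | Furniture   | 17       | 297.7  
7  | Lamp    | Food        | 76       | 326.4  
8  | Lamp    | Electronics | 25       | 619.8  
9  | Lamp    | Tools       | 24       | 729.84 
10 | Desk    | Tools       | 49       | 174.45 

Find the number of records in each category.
SELECT category, COUNT(*) as count
FROM sales
GROUP BY category

Result:
  Electronics: 1
  Food: 4
  Furniture: 2
  Tools: 2
  Toys: 1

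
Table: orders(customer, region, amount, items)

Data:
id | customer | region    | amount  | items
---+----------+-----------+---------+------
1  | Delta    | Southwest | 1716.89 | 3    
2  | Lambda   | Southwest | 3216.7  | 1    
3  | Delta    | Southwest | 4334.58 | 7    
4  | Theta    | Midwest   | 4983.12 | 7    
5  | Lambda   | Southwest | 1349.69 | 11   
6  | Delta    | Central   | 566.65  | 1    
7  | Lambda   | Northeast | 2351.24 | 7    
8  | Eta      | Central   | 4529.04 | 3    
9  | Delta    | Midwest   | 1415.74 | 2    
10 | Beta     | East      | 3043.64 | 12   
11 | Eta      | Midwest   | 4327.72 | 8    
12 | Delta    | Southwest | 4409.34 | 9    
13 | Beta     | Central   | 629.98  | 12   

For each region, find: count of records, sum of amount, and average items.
SELECT region,
       COUNT(*) as cnt,
       SUM(amount) as total_amount,
       AVG(items) as avg_items
FROM orders
GROUP BY region

Result:
  Central: 3 records, 5725.67 total amount, 5.33 avg items
  East: 1 records, 3043.64 total amount, 12.00 avg items
  Midwest: 3 records, 10726.58 total amount, 5.67 avg items
  Northeast: 1 records, 2351.24 total amount, 7.00 avg items
  Southwest: 5 records, 15027.20 total amount, 6.20 avg items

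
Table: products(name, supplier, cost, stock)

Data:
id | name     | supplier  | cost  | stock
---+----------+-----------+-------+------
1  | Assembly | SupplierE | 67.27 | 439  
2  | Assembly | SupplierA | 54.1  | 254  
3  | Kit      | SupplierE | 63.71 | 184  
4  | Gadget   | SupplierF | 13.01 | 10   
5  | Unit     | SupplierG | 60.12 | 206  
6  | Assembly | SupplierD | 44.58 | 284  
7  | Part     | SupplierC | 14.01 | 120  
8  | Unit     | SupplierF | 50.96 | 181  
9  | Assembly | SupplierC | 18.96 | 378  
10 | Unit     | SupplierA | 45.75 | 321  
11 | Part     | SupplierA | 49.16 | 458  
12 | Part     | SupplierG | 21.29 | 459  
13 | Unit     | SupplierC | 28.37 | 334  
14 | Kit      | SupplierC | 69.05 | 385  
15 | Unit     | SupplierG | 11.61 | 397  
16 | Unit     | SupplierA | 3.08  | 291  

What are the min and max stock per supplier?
SELECT supplier, MIN(stock), MAX(stock)
FROM products
GROUP BY supplier

Result:
  SupplierA: min=254, max=458
  SupplierC: min=120, max=385
  SupplierD: min=284, max=284
  SupplierE: min=184, max=439
  SupplierF: min=10, max=181
  SupplierG: min=206, max=459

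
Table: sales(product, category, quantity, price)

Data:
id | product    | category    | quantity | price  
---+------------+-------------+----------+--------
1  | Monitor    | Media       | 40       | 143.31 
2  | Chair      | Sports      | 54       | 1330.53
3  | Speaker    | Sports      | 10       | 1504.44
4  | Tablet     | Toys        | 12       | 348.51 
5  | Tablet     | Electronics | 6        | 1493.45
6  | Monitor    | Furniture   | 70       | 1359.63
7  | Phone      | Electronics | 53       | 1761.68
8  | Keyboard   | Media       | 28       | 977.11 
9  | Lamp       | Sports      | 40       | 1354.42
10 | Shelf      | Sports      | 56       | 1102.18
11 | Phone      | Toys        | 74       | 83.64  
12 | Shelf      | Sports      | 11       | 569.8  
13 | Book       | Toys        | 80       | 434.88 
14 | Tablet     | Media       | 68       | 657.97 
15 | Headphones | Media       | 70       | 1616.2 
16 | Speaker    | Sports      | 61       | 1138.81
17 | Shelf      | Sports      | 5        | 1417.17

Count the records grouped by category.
SELECT category, COUNT(*) as count
FROM sales
GROUP BY category

Result:
  Electronics: 2
  Furniture: 1
  Media: 4
  Sports: 7
  Toys: 3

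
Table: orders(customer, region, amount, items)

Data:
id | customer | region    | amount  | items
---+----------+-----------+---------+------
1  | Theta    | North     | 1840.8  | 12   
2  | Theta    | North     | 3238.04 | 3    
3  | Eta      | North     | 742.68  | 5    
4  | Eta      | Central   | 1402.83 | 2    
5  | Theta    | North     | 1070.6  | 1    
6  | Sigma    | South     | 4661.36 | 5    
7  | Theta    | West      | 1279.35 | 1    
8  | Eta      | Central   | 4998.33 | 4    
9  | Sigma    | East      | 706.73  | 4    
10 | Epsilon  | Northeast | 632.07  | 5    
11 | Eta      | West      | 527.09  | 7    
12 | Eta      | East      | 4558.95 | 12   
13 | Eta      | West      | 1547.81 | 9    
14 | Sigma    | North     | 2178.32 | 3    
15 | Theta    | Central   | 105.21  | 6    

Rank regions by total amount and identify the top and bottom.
SELECT region, SUM(amount)
FROM orders
GROUP BY region
ORDER BY SUM(amount)

All groups:
  Northeast: 632.07
  West: 3354.25
  South: 4661.36
  East: 5265.68
  Central: 6506.37
  North: 9070.44

Highest: North (9070.44)
Lowest: Northeast (632.07)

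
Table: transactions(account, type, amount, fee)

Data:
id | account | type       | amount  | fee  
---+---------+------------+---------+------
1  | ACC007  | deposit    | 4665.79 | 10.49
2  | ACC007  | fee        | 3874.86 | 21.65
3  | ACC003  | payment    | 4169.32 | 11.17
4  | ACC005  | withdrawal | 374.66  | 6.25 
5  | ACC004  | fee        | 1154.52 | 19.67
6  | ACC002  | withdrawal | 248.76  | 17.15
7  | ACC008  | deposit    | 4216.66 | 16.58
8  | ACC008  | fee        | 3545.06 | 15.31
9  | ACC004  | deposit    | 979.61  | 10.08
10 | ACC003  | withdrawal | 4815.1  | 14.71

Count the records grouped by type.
SELECT type, COUNT(*) as count
FROM transactions
GROUP BY type

Result:
  deposit: 3
  fee: 3
  payment: 1
  withdrawal: 3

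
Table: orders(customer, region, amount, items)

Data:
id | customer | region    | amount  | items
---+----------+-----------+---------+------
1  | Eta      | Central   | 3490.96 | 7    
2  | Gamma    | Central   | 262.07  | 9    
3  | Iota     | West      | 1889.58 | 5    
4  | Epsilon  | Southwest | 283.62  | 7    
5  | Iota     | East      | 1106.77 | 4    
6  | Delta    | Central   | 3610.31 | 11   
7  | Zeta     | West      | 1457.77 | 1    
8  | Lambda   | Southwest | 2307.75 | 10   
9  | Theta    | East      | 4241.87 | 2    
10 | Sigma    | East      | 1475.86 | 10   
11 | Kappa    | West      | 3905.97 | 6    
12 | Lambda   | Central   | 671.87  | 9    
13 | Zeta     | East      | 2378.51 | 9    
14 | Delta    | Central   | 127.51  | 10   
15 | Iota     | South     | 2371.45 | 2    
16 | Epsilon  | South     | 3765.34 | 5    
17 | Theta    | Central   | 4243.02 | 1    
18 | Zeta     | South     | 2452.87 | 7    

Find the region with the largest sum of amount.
SELECT region, SUM(amount) as val
FROM orders
GROUP BY region
ORDER BY val DESC
LIMIT 1

Result: Central with sum(amount) = 12405.74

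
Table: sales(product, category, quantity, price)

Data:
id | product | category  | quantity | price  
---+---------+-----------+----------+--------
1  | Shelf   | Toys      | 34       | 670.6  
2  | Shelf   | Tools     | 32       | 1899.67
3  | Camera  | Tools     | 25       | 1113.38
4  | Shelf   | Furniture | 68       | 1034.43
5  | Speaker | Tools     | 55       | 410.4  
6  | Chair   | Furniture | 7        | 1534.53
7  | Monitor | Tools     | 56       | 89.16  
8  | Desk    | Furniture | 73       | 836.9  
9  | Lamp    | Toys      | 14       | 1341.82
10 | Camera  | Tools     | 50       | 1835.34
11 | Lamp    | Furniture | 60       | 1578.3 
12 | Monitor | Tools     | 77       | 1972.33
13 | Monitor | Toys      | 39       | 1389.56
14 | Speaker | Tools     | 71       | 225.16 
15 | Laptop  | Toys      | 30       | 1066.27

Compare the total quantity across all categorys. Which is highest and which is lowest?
SELECT category, SUM(quantity)
FROM sales
GROUP BY category
ORDER BY SUM(quantity)

All groups:
  Toys: 117
  Furniture: 208
  Tools: 366

Highest: Tools (366)
Lowest: Toys (117)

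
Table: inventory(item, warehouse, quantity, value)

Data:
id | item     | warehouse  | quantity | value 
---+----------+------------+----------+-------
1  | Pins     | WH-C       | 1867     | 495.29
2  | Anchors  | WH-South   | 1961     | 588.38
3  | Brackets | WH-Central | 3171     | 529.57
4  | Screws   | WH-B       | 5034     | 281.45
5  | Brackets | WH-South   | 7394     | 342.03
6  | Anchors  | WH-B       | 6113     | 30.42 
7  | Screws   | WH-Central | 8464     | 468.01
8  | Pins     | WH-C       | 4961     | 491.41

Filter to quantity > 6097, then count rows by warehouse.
SELECT warehouse, COUNT(*)
FROM inventory
WHERE quantity > 6097
GROUP BY warehouse

Note: WHERE filters rows before grouping.

Result:
  WH-B: 1
  WH-Central: 1
  WH-South: 1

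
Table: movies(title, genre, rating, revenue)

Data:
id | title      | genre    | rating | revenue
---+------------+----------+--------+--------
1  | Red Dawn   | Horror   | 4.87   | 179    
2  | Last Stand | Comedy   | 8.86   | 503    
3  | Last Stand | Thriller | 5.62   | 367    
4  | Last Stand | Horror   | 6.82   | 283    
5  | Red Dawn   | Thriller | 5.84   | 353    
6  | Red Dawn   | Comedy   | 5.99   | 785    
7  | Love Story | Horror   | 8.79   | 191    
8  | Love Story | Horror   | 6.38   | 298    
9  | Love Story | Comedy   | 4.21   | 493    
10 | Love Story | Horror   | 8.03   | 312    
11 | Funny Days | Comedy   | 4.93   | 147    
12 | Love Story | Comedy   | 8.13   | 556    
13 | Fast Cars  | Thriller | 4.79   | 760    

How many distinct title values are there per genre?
SELECT genre, COUNT(DISTINCT title)
FROM movies
GROUP BY genre

Result:
  Comedy: 4 distinct
  Horror: 3 distinct
  Thriller: 3 distinct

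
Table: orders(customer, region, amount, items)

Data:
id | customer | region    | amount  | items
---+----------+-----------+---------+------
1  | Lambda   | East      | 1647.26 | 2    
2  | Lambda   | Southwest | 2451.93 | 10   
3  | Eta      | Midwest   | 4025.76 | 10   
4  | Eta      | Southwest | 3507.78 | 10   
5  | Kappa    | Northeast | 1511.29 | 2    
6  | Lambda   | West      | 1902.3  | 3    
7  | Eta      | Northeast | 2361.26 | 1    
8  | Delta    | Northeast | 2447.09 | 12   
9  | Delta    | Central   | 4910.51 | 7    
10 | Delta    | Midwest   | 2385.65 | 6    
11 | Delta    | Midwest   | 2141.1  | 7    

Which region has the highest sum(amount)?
SELECT region, SUM(amount) as val
FROM orders
GROUP BY region
ORDER BY val DESC
LIMIT 1

Result: Midwest with sum(amount) = 8552.51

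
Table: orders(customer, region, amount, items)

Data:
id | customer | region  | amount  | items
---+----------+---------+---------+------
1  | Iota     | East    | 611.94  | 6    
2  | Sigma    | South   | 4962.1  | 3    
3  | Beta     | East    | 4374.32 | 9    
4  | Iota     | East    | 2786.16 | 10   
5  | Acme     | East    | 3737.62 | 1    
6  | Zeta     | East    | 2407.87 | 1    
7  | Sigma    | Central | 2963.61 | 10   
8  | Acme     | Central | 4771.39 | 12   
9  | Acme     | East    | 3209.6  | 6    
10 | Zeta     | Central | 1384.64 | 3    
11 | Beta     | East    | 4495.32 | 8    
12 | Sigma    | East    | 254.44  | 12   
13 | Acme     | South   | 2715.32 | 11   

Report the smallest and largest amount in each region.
SELECT region, MIN(amount), MAX(amount)
FROM orders
GROUP BY region

Result:
  Central: min=1384.64, max=4771.39
  East: min=254.44, max=4495.32
  South: min=2715.32, max=4962.10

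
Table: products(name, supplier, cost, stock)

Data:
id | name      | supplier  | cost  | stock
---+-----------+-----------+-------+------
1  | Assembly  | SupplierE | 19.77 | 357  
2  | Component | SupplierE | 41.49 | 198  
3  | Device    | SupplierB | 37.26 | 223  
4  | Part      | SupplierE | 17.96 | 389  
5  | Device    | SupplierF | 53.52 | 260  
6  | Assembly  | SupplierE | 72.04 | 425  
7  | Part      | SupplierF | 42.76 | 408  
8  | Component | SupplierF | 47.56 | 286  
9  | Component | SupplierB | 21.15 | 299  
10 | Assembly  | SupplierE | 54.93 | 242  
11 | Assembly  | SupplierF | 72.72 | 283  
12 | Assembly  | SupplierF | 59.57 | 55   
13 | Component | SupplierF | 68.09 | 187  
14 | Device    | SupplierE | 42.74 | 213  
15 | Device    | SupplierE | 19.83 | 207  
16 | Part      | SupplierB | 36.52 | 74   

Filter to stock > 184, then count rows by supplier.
SELECT supplier, COUNT(*)
FROM products
WHERE stock > 184
GROUP BY supplier

Note: WHERE filters rows before grouping.

Result:
  SupplierB: 2
  SupplierE: 7
  SupplierF: 5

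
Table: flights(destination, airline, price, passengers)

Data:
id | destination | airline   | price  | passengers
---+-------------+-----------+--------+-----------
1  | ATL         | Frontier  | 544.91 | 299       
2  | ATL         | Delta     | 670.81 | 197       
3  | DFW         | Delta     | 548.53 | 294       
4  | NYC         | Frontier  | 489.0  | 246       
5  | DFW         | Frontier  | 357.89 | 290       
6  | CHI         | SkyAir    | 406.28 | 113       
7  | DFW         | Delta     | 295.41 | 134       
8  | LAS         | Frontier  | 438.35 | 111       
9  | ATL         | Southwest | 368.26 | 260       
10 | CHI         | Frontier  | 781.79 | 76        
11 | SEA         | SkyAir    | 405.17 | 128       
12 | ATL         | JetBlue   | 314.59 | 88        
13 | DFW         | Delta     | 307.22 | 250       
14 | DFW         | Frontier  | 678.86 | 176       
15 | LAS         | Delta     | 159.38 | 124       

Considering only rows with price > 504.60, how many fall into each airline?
SELECT airline, COUNT(*)
FROM flights
WHERE price > 504.60
GROUP BY airline

Note: WHERE filters rows before grouping.

Result:
  Delta: 2
  Frontier: 3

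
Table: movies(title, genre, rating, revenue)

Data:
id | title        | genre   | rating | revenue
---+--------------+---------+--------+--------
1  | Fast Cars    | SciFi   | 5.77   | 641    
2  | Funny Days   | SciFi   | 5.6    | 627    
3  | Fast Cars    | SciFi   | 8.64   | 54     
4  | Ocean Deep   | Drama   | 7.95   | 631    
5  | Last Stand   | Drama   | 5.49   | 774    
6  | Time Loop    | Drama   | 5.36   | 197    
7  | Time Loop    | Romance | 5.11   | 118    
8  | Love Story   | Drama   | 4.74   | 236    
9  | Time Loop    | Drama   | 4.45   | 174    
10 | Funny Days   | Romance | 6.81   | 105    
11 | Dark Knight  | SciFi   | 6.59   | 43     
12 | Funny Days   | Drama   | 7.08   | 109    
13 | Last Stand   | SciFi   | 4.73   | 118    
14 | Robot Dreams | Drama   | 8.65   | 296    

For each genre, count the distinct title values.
SELECT genre, COUNT(DISTINCT title)
FROM movies
GROUP BY genre

Result:
  Drama: 6 distinct
  Romance: 2 distinct
  SciFi: 4 distinct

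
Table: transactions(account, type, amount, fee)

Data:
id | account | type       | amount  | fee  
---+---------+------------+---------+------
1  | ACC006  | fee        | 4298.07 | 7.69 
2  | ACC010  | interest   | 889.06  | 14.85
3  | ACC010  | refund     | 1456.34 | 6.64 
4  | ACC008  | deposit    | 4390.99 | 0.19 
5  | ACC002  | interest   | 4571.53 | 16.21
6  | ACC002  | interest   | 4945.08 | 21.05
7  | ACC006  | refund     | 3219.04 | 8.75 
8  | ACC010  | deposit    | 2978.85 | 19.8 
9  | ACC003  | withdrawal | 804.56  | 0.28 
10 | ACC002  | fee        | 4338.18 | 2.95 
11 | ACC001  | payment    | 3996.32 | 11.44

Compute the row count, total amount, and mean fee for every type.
SELECT type,
       COUNT(*) as cnt,
       SUM(amount) as total_amount,
       AVG(fee) as avg_fee
FROM transactions
GROUP BY type

Result:
  deposit: 2 records, 7369.84 total amount, 10.00 avg fee
  fee: 2 records, 8636.25 total amount, 5.32 avg fee
  interest: 3 records, 10405.67 total amount, 17.37 avg fee
  payment: 1 records, 3996.32 total amount, 11.44 avg fee
  refund: 2 records, 4675.38 total amount, 7.70 avg fee
  withdrawal: 1 records, 804.56 total amount, 0.28 avg fee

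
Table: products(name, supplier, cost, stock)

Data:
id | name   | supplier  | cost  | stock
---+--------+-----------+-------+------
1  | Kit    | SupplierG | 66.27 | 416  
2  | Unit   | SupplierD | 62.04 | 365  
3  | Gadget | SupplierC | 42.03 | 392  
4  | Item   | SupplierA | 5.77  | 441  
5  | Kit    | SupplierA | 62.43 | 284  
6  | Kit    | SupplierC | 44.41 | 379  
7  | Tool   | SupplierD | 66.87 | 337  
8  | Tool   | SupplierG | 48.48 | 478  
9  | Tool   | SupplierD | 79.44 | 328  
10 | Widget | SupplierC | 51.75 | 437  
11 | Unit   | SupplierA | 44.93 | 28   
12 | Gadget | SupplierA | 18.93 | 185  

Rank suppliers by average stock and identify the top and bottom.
SELECT supplier, AVG(stock)
FROM products
GROUP BY supplier
ORDER BY AVG(stock)

All groups:
  SupplierA: 234.50
  SupplierD: 343.33
  SupplierC: 402.67
  SupplierG: 447.00

Highest: SupplierG (447.00)
Lowest: SupplierA (234.50)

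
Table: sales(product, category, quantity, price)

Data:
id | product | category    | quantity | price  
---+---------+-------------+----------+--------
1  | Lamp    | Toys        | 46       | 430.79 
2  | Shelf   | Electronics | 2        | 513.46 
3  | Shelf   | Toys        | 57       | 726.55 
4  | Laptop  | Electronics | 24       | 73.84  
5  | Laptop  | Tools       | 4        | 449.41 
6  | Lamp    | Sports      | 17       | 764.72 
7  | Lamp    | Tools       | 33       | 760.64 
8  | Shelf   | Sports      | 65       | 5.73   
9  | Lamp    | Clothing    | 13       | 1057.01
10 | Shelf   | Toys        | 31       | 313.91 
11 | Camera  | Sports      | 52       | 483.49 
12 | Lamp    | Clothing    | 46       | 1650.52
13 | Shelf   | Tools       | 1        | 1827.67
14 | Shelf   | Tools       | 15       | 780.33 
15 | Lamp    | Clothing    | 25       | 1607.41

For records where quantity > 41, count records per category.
SELECT category, COUNT(*)
FROM sales
WHERE quantity > 41
GROUP BY category

Note: WHERE filters rows before grouping.

Result:
  Clothing: 1
  Sports: 2
  Toys: 2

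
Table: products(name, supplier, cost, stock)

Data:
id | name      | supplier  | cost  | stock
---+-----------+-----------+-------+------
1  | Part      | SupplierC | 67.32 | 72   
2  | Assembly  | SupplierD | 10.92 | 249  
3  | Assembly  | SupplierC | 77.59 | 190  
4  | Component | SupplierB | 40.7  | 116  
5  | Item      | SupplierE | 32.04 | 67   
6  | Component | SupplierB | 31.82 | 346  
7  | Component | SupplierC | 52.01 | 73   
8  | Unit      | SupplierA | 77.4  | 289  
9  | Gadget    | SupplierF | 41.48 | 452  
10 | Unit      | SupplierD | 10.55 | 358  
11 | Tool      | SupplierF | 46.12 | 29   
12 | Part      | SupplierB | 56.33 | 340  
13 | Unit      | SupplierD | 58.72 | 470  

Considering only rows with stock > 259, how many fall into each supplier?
SELECT supplier, COUNT(*)
FROM products
WHERE stock > 259
GROUP BY supplier

Note: WHERE filters rows before grouping.

Result:
  SupplierA: 1
  SupplierB: 2
  SupplierD: 2
  SupplierF: 1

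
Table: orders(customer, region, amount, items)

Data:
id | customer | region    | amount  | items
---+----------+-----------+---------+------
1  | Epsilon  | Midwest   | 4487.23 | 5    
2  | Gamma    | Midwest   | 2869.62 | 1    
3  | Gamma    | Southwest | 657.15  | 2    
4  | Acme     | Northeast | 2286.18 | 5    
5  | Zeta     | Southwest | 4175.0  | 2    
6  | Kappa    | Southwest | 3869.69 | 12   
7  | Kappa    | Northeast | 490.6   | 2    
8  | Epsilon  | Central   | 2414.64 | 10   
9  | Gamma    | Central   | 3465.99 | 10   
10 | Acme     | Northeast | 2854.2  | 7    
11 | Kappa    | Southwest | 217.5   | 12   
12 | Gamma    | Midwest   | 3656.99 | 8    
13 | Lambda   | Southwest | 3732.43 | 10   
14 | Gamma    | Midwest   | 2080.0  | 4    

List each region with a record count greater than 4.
SELECT region, COUNT(*) as cnt
FROM orders
GROUP BY region
HAVING COUNT(*) > 4

Result:
  Southwest: 5

Note: HAVING filters groups after aggregation, WHERE filters rows before.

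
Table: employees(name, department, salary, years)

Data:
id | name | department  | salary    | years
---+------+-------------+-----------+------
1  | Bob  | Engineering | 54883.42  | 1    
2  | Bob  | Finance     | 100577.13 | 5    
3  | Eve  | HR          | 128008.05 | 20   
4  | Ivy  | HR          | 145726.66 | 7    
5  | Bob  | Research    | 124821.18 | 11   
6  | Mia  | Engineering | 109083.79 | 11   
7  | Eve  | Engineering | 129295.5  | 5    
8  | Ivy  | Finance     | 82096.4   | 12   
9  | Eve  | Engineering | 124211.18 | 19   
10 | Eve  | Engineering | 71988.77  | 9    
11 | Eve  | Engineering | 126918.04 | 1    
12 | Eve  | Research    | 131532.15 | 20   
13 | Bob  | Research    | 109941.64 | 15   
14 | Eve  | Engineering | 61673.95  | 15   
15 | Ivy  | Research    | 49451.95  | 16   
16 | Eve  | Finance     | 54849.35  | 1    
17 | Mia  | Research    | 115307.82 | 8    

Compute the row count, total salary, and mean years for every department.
SELECT department,
       COUNT(*) as cnt,
       SUM(salary) as total_salary,
       AVG(years) as avg_years
FROM employees
GROUP BY department

Result:
  Engineering: 7 records, 678054.65 total salary, 8.71 avg years
  Finance: 3 records, 237522.88 total salary, 6.00 avg years
  HR: 2 records, 273734.71 total salary, 13.50 avg years
  Research: 5 records, 531054.74 total salary, 14.00 avg years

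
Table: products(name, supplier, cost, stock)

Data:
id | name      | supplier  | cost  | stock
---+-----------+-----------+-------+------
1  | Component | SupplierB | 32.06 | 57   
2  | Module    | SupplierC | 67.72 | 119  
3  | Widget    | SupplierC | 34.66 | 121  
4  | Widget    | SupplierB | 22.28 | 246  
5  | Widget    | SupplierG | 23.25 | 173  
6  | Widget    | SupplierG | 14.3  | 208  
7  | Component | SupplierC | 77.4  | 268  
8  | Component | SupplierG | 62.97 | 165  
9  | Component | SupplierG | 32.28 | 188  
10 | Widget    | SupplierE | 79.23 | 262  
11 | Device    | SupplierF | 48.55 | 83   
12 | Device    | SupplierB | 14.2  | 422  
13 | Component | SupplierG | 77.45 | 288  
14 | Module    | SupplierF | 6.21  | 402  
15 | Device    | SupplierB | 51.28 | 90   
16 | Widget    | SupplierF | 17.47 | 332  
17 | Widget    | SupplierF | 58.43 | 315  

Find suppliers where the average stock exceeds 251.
SELECT supplier, AVG(stock)
FROM products
GROUP BY supplier
HAVING AVG(stock) > 251

Result:
  SupplierE: avg=262.00
  SupplierF: avg=283.00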